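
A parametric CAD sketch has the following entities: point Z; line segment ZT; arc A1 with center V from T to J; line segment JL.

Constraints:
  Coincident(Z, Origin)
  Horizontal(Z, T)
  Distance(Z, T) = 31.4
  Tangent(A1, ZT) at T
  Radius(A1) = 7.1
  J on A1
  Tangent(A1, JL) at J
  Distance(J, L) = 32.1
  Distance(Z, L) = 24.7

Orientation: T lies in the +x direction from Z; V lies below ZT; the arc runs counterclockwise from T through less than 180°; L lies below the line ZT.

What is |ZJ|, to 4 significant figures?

26.52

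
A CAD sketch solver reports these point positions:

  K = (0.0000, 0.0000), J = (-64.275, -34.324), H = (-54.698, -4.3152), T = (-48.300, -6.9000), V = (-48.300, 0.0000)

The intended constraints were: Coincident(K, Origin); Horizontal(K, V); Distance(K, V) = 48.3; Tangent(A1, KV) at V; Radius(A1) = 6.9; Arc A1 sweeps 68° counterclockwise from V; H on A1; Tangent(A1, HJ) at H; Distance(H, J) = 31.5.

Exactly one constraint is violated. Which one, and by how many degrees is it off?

Tangent(A1, HJ) at H — off by 4.30°.

K = (0.00, 0.00) ✓; K.y = 0.00, V.y = 0.00 ✓; |KV| = 48.30 ✓; ∠(TV, VK) = 90.00° ✓; |TV| = 6.900 ✓; bearing(T→H) − bearing(T→V) = 68.00° ✓; |TH| = 6.900 ✓; ∠(TH, HJ) = 85.70° ✗; |HJ| = 31.50 ✓.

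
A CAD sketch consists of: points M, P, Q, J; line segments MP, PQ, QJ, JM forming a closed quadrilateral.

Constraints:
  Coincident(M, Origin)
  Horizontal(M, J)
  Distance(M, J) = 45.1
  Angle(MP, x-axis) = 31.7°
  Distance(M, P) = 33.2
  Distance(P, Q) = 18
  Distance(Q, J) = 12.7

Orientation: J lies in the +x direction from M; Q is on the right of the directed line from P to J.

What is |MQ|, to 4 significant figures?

32.40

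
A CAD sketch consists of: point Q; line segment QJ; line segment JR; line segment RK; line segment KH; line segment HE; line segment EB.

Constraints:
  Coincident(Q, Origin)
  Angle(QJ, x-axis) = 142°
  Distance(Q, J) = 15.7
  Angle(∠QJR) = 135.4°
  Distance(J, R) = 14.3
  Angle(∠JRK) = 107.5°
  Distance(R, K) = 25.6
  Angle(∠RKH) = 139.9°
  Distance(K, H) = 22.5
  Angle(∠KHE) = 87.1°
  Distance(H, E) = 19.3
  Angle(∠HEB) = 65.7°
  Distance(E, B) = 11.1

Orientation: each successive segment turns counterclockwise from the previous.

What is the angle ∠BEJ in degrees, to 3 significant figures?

43.5°

Q is at the origin; QJ runs at 142.0° with length 15.7, so J = (-12.4, 9.67). ∠QJR = 135.4° gives JR at -173° from the x-axis; with |JR| = 14.3, R = (-26.6, 8.02). ∠JRK = 107.5° gives RK at -101° from the x-axis; with |RK| = 25.6, K = (-31.4, -17.1). ∠RKH = 139.9° gives KH at -60.8° from the x-axis; with |KH| = 22.5, H = (-20.4, -36.8). ∠KHE = 87.1° gives HE at 32.1° from the x-axis; with |HE| = 19.3, E = (-4.09, -26.5). ∠HEB = 65.7° gives EB at 146° from the x-axis; with |EB| = 11.1, B = (-13.3, -20.4). Then cos ∠BEJ = EB·EJ / (|EB||EJ|), giving 43.5°.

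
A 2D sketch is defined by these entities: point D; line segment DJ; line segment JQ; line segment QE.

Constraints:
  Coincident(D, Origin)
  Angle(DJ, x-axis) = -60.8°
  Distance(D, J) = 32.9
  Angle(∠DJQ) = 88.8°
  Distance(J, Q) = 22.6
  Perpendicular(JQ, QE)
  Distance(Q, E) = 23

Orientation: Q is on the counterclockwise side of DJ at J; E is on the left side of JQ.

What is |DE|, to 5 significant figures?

24.041

∠DJQ = 88.8°, so JQ runs at -60.8° + (180° − 88.8°) = 30.400° from the x-axis; with |JQ| = 22.6, Q = J + 22.6·(cos 30.400°, sin 30.400°) = (35.543, -17.283). JQ ⟂ QE; with |QE| = 23.0 on the left of JQ, E = Q + 23.0·(-0.50603, 0.86251) = (23.905, 2.5550). Then |DE| = |E − D| = 24.041.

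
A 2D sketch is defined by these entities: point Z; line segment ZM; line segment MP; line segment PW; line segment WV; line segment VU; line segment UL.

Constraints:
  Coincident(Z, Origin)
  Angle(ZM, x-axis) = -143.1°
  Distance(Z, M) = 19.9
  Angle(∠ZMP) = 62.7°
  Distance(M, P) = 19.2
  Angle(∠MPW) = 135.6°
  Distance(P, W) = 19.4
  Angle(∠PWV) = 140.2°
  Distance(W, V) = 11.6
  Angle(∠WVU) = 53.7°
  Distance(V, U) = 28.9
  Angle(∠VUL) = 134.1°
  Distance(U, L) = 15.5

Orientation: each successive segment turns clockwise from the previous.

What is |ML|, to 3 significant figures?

7.33

Z is at the origin; ZM runs at -143.1° with length 19.9, so M = (-15.9, -11.9). ∠ZMP = 62.7° gives MP at 99.6° from the x-axis; with |MP| = 19.2, P = (-19.1, 6.98). ∠MPW = 135.6° gives PW at 55.2° from the x-axis; with |PW| = 19.4, W = (-8.04, 22.9). ∠PWV = 140.2° gives WV at 15.4° from the x-axis; with |WV| = 11.6, V = (3.14, 26.0). ∠WVU = 53.7° gives VU at -111° from the x-axis; with |VU| = 28.9, U = (-7.17, -1.01). ∠VUL = 134.1° gives UL at -157° from the x-axis; with |UL| = 15.5, L = (-21.4, -7.11). Then |ML| = |L − M| = 7.33.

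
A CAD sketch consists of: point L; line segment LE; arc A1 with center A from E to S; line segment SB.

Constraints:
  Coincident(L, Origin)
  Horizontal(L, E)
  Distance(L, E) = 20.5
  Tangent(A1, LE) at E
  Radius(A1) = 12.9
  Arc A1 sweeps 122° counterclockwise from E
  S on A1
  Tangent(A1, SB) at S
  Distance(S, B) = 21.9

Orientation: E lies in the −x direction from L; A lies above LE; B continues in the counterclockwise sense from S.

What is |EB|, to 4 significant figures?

38.31

On A1, E sits at bearing -90° from A; a 122° counterclockwise sweep puts S at bearing 32°, so S = A + 12.9·(cos 32°, sin 32°) = (-9.560, 19.74). Since A1 is tangent to SB there, AS ⟂ SB, so SB runs along (−sin 32°, cos 32°); with |SB| = 21.9, B = (-21.17, 38.31). Then |EB| = |B − E| = 38.31.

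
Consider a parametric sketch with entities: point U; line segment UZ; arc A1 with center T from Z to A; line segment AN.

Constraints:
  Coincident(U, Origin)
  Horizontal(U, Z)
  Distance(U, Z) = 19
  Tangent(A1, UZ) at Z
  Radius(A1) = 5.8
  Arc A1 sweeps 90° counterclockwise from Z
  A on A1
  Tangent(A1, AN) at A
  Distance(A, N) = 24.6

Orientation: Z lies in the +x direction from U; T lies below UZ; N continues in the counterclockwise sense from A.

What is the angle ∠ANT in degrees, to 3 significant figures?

13.3°

U is at the origin; UZ is horizontal with |UZ| = 19.0 and Z on the +x side, so Z = (19.0, 0.00). The tangent condition forces TZ to be normal to UZ, so T = Z + (0, -5.8) = (19.0, -5.80). On A1, Z sits at bearing 90° from T; a 90° counterclockwise sweep puts A at bearing 180°, so A = T + 5.8·(cos 180°, sin 180°) = (13.2, -5.80). The tangent condition forces TA to be normal to AN, so AN runs along (−sin 180°, cos 180°); with |AN| = 24.6, N = (13.2, -30.4). Then cos ∠ANT = NA·NT / (|NA||NT|), giving 13.3°.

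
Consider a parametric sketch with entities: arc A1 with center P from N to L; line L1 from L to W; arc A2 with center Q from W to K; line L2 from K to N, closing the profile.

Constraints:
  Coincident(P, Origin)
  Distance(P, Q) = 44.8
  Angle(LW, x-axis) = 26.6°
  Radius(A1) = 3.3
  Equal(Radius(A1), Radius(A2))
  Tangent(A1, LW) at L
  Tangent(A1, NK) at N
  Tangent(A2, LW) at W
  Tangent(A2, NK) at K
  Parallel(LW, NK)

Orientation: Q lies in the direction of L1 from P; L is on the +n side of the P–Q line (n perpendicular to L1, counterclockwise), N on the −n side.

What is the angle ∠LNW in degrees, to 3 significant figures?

81.6°

The slot axis is L1's direction at 26.6°, so u = (cos 26.6°, sin 26.6°) = (0.894, 0.448) and n = (−sin 26.6°, cos 26.6°) = (-0.448, 0.894). P is at the origin and Q lies 44.8 along u from P, so Q = 44.8·u = (40.1, 20.1). Tangency of A1 to both parallel lines with radius 3.3 puts L and N at P ± 3.3·n: L = (-1.48, 2.95), N = (1.48, -2.95). Equal radii place W and K the same way about Q: W = Q + 3.3·n = (38.6, 23.0), K = Q − 3.3·n = (41.5, 17.1). Then cos ∠LNW = NL·NW / (|NL||NW|), giving 81.6°.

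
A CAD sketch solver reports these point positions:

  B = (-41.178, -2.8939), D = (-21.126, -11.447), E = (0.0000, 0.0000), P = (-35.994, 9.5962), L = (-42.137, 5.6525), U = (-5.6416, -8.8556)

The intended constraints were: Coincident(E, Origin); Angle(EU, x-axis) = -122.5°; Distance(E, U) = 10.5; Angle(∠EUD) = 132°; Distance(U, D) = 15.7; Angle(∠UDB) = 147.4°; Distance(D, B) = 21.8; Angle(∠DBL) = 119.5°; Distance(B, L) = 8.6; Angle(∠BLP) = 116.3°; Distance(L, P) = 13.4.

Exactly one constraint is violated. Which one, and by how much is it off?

Distance(L, P) = 13.4 — off by 6.10.

E = (0.00, 0.00) ✓; EU at -122.5° ✓; |EU| = 10.50 ✓; ∠EUD = 132.0° ✓; |UD| = 15.70 ✓; ∠UDB = 147.4° ✓; |DB| = 21.80 ✓; ∠DBL = 119.5° ✓; |BL| = 8.600 ✓; ∠BLP = 116.3° ✓; |LP| = 7.300 ✗.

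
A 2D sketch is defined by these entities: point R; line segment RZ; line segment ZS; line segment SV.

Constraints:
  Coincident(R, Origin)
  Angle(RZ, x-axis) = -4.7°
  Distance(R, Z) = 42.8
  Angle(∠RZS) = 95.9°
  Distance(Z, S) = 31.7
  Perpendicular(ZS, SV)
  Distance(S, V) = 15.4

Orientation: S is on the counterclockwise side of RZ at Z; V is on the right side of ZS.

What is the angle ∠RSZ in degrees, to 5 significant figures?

49.704°

R is at the origin; RZ runs at -4.7° with length 42.8, so Z = 42.8·(cos -4.7°, sin -4.7°) = (42.656, -3.5070). ∠RZS = 95.9°, so ZS runs at -4.7° + (180° − 95.9°) = 79.400° from the x-axis; with |ZS| = 31.7, S = Z + 31.7·(cos 79.400°, sin 79.400°) = (48.487, 27.652). Then cos ∠RSZ = SR·SZ / (|SR||SZ|), giving 49.704°.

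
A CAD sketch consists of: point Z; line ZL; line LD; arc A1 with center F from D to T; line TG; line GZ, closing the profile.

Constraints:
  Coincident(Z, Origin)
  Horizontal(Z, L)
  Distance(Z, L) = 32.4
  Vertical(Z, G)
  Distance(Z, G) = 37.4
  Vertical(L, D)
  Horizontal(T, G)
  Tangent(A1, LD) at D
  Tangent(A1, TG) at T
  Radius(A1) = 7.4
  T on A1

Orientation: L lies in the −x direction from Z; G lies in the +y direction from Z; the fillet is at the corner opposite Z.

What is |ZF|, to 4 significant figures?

39.05

ZG is vertical with |ZG| = 37.4 and G on the +y side, so G = (0.000, 37.40). The virtual corner opposite Z is at (-32.40, 37.40). Since A1 is tangent to LD there, FD ⟂ LD and the tangent condition forces FT to be normal to TG, with radius 7.4, so the center F sits 7.4 in from both sides at F = (-25.00, 30.00). Then |ZF| = |F − Z| = 39.05.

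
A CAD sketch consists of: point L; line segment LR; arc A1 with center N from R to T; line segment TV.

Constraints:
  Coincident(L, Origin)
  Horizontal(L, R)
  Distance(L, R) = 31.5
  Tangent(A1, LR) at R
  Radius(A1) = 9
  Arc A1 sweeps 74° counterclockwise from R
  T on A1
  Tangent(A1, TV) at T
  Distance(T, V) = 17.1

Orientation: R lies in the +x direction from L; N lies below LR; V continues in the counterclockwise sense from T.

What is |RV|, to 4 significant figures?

26.56

L is at the origin; L and R share the same y with |LR| = 31.5 and R on the +x side, so R = (31.50, 0.000). Tangency of A1 to LR means the radius NR is perpendicular to LR, so N = R + (0, -9) = (31.50, -9.000). On A1, R sits at bearing 90° from N; a 74° counterclockwise sweep puts T at bearing 164°, so T = N + 9.0·(cos 164°, sin 164°) = (22.85, -6.519). Since A1 is tangent to TV there, NT ⟂ TV, so TV runs along (−sin 164°, cos 164°); with |TV| = 17.1, V = (18.14, -22.96). Then |RV| = |V − R| = 26.56.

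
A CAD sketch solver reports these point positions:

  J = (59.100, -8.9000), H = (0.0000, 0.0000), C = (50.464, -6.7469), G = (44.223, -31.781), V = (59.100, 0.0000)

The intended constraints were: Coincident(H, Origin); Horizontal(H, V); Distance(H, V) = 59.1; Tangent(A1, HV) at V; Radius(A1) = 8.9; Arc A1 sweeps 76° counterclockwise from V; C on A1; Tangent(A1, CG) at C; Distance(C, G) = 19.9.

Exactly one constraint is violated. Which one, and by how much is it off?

Distance(C, G) = 19.9 — off by 5.90.

H = (0.00, 0.00) ✓; H.y = 0.00, V.y = 0.00 ✓; |HV| = 59.10 ✓; ∠(JV, VH) = 90.00° ✓; |JV| = 8.900 ✓; bearing(J→C) − bearing(J→V) = 76.00° ✓; |JC| = 8.900 ✓; ∠(JC, CG) = 90.00° ✓; |CG| = 25.80 ✗.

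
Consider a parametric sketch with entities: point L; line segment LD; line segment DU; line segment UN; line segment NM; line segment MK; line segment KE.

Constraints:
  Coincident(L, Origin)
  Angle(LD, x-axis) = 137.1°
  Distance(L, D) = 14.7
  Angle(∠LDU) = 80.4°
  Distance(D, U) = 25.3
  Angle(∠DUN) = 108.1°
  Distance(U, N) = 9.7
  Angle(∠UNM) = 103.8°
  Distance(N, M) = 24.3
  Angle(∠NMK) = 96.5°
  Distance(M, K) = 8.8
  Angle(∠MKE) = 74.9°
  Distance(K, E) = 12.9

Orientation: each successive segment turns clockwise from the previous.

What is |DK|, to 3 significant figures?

15.3

L is at the origin; LD runs at 137.1° with length 14.7, so D = (-10.8, 10.0). ∠LDU = 80.4° gives DU at 37.5° from the x-axis; with |DU| = 25.3, U = (9.30, 25.4). ∠DUN = 108.1° gives UN at -34.4° from the x-axis; with |UN| = 9.7, N = (17.3, 19.9). ∠UNM = 103.8° gives NM at -111° from the x-axis; with |NM| = 24.3, M = (8.76, -2.82). ∠NMK = 96.5° gives MK at 166° from the x-axis; with |MK| = 8.8, K = (0.222, -0.674). Then |DK| = |K − D| = 15.3.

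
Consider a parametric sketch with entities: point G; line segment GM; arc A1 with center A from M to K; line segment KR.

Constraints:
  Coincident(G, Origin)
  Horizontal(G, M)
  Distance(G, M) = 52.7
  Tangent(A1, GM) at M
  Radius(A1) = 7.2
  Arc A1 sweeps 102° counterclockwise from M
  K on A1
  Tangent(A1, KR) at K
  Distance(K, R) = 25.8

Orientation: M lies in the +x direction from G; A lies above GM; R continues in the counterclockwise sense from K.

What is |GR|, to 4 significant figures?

64.10

G is at the origin; G and M share the same y with |GM| = 52.7 and M on the +x side, so M = (52.70, 0.000). A1 meets GM tangentially, so AM is at right angles to GM, so A = M + (0, 7.2) = (52.70, 7.200). On A1, M sits at bearing -90° from A; a 102° counterclockwise sweep puts K at bearing 12°, so K = A + 7.2·(cos 12°, sin 12°) = (59.74, 8.697). A1 meets KR tangentially, so AK is at right angles to KR, so KR runs along (−sin 12°, cos 12°); with |KR| = 25.8, R = (54.38, 33.93). Then |GR| = |R − G| = 64.10.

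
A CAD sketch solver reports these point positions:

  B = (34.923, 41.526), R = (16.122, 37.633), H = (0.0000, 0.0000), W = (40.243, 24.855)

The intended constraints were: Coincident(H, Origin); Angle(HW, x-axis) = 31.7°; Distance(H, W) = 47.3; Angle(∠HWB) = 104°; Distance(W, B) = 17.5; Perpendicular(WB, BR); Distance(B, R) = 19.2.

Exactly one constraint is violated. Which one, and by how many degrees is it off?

Perpendicular(WB, BR) — off by 6.00°.

H = (0.00, 0.00) ✓; HW at 31.70° ✓; |HW| = 47.30 ✓; ∠HWB = 104.0° ✓; |WB| = 17.50 ✓; ∠(WB, BR) = 84.00° ✗; |BR| = 19.20 ✓.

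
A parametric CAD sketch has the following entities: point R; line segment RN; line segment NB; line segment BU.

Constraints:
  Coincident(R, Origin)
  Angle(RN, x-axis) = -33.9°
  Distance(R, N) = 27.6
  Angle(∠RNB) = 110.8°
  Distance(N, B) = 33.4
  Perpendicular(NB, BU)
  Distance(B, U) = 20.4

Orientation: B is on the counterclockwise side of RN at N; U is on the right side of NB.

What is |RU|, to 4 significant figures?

63.25

R is at the origin; RN runs at -33.9° with length 27.6, so N = 27.6·(cos -33.9°, sin -33.9°) = (22.91, -15.39). ∠RNB = 110.8°, so NB runs at -33.9° + (180° − 110.8°) = 35.30° from the x-axis; with |NB| = 33.4, B = N + 33.4·(cos 35.30°, sin 35.30°) = (50.17, 3.907). NB is perpendicular to BU; with |BU| = 20.4 on the right of NB, U = B + 20.4·(0.5779, -0.8161) = (61.96, -12.74). Then |RU| = |U − R| = 63.25.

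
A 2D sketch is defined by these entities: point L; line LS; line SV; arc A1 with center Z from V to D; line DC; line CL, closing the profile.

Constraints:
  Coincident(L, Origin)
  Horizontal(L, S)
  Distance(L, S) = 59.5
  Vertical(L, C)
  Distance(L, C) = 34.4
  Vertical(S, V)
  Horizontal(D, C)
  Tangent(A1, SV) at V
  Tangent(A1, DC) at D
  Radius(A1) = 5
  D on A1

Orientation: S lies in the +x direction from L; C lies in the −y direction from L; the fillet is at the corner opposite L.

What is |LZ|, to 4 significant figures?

61.92

L and C share the same x with |LC| = 34.4 and C on the −y side, so C = (0.000, -34.40). The virtual corner opposite L is at (59.50, -34.40). A1 meets SV tangentially, so ZV is at right angles to SV and A1 meets DC tangentially, so ZD is at right angles to DC, with radius 5.0, so the center Z sits 5.0 in from both sides at Z = (54.50, -29.40). Then |LZ| = |Z − L| = 61.92.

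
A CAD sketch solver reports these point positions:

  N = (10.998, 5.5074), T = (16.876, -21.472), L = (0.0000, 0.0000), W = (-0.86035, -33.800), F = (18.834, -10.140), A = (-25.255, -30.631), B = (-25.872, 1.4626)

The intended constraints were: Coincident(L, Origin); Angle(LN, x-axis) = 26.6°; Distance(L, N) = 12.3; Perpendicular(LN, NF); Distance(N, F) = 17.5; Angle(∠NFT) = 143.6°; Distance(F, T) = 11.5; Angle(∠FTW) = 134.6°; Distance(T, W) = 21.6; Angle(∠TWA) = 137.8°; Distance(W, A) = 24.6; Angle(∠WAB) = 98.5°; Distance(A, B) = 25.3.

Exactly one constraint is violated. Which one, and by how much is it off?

Distance(A, B) = 25.3 — off by 6.80.

L = (0.00, 0.00) ✓; LN at 26.60° ✓; |LN| = 12.30 ✓; ∠(LN, NF) = 90.00° ✓; |NF| = 17.50 ✓; ∠NFT = 143.6° ✓; |FT| = 11.50 ✓; ∠FTW = 134.6° ✓; |TW| = 21.60 ✓; ∠TWA = 137.8° ✓; |WA| = 24.60 ✓; ∠WAB = 98.50° ✓; |AB| = 32.10 ✗.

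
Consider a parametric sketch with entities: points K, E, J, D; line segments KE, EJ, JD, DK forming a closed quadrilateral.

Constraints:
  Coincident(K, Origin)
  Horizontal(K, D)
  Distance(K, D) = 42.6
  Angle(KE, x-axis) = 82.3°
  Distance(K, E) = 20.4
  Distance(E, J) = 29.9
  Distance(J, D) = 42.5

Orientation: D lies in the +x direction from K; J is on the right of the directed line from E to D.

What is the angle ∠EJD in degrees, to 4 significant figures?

73.96°

K is at the origin; KD is horizontal with |KD| = 42.6 and D in +x, so D = (42.6, 0). KE runs at 82.3° with |KE| = 20.4, so E = (2.733, 20.22). J is determined by |EJ| = 29.9 and |JD| = 42.5 together: it lies at the intersection of circle(E, 29.9) and circle(D, 42.5). With |ED| = 44.70, the foot of the radical line on ED is 12.15 from E and the perpendicular offset is √(29.9² − 12.15²) = 27.32. Taking the right-of-ED solution: J = (1.209, -9.645).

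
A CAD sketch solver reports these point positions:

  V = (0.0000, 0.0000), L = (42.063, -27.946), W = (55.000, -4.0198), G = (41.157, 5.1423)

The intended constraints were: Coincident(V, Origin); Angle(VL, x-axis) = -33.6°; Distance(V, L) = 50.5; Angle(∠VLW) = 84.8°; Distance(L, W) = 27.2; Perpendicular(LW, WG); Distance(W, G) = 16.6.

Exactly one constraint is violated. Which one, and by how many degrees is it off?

Perpendicular(LW, WG) — off by 5.10°.

V = (0.00, 0.00) ✓; VL at -33.60° ✓; |VL| = 50.50 ✓; ∠VLW = 84.80° ✓; |LW| = 27.20 ✓; ∠(LW, WG) = 84.90° ✗; |WG| = 16.60 ✓.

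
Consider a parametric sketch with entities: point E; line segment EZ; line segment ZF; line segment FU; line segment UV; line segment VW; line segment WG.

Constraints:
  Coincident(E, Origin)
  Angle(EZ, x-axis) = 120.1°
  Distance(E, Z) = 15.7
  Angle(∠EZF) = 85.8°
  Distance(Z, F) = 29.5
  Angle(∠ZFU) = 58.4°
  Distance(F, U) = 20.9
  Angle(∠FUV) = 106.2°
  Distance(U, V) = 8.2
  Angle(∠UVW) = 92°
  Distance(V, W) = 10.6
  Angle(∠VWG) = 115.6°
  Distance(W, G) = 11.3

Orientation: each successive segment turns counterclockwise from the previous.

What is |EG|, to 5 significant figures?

26.285

∠UVW = 92.0° gives VW at 137.70° from the x-axis; with |VW| = 10.6, W = (-15.702, 1.8126). ∠VWG = 115.6° gives WG at -157.90° from the x-axis; with |WG| = 11.3, G = (-26.172, -2.4388). Then |EG| = |G − E| = 26.285.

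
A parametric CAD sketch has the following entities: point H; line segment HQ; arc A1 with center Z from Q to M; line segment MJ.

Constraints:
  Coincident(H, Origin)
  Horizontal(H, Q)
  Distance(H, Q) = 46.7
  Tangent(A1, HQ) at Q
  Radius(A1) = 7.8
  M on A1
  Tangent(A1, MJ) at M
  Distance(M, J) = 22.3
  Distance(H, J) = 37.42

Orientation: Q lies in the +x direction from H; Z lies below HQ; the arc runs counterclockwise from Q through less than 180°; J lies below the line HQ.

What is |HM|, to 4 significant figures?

40.08

H is at the origin; HQ is horizontal with |HQ| = 46.7 and Q on the +x side, so Q = (46.70, 0.000). A1 meets HQ tangentially, so ZQ is at right angles to HQ, so Z = Q + (0, -7.8) = (46.70, -7.800). Since ZM ⟂ MJ (tangency), |ZJ| = √(7.8² + 22.3²) = 23.62 regardless of where M sits on A1. So J lies on both circle(H, 37.42) and circle(Z, 23.62); the below-HQ intersection is J = (29.09, -23.54). M is the foot of the tangent from J: M = (39.87, -4.027).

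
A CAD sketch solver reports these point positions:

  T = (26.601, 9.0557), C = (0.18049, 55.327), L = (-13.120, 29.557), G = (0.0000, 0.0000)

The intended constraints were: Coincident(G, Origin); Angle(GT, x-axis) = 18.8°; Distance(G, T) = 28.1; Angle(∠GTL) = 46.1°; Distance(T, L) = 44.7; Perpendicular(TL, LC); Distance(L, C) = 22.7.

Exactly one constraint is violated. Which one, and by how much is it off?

Distance(L, C) = 22.7 — off by 6.30.

G = (0.00, 0.00) ✓; GT at 18.80° ✓; |GT| = 28.10 ✓; ∠GTL = 46.10° ✓; |TL| = 44.70 ✓; ∠(TL, LC) = 90.00° ✓; |LC| = 29.00 ✗.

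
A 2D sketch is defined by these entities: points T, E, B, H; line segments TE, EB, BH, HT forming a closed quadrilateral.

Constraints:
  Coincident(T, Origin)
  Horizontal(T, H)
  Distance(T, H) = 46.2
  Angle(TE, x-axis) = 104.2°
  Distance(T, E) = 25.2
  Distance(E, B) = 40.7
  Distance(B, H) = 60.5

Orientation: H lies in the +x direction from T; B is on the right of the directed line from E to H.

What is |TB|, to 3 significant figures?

20.0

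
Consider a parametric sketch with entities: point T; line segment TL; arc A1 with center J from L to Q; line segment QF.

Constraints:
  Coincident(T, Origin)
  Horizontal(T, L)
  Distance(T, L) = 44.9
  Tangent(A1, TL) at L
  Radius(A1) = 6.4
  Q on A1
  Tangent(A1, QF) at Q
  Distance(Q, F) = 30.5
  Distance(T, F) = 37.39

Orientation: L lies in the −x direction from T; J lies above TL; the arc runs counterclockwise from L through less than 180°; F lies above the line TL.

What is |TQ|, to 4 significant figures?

39.56

T is at the origin; TL is horizontal with |TL| = 44.9 and L on the −x side, so L = (-44.90, 0.000). Tangency of A1 to TL means the radius JL is perpendicular to TL, so J = L + (0, 6.4) = (-44.90, 6.400). Since JQ ⟂ QF (tangency), |JF| = √(6.4² + 30.5²) = 31.16 regardless of where Q sits on A1. So F lies on both circle(T, 37.39) and circle(J, 31.16); the above-TL intersection is F = (-23.52, 29.07). Q is the foot of the tangent from F: Q = (-39.44, 3.058).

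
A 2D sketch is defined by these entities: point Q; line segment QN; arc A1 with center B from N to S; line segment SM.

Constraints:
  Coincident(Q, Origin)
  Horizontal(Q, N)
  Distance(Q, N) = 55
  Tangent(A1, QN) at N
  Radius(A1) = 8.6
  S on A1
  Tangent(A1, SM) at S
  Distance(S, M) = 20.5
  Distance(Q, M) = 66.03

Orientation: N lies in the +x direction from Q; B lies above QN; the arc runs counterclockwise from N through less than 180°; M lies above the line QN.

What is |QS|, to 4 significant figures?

64.24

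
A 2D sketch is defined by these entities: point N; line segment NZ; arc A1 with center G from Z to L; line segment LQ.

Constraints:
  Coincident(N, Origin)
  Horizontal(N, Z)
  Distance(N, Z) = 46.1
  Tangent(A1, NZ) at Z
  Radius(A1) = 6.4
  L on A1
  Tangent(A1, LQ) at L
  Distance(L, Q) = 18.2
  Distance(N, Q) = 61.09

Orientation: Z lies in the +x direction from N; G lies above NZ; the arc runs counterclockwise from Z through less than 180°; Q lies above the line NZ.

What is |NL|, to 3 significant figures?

52.5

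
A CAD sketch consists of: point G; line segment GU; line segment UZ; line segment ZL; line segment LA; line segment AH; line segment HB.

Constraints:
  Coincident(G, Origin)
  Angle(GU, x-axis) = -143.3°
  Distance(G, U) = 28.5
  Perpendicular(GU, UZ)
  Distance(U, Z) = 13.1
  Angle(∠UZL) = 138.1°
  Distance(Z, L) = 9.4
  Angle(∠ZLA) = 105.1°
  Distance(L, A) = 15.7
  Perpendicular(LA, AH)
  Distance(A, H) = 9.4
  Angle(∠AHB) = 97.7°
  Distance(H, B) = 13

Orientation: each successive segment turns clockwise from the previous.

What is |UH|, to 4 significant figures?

16.71

∠ZLA = 105.1° gives LA at 9.900° from the x-axis; with |LA| = 15.7, A = (-14.36, 5.532). The perpendicularity gives AH at right angles to LA, so AH runs at -80.10°; with |AH| = 9.4, H = (-12.75, -3.728). Then |UH| = |H − U| = 16.71.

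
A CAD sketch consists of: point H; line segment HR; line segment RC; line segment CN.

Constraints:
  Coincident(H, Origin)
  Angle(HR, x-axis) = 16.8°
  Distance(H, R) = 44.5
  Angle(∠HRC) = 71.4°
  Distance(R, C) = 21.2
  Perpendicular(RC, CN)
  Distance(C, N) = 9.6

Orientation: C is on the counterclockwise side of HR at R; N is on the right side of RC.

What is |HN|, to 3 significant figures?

52.2

H is at the origin; HR runs at 16.8° with length 44.5, so R = 44.5·(cos 16.8°, sin 16.8°) = (42.6, 12.9). ∠HRC = 71.4°, so RC runs at 16.8° + (180° − 71.4°) = 125° from the x-axis; with |RC| = 21.2, C = R + 21.2·(cos 125°, sin 125°) = (30.3, 30.1). RC is perpendicular to CN; with |CN| = 9.6 on the right of RC, N = C + 9.6·(0.815, 0.579) = (38.1, 35.7). Then |HN| = |N − H| = 52.2.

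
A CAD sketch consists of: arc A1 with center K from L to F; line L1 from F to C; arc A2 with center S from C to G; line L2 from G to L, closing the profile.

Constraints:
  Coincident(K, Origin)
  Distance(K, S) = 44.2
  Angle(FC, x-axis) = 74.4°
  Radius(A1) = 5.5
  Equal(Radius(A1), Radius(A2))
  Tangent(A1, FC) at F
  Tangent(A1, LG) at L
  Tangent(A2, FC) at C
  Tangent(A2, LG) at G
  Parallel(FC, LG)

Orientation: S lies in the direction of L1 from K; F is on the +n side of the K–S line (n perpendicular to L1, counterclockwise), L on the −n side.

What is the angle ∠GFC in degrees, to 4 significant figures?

13.98°

Tangency of A1 to both parallel lines with radius 5.5 puts F and L at K ± 5.5·n: F = (-5.297, 1.479), L = (5.297, -1.479). Equal radii place C and G the same way about S: C = S + 5.5·n = (6.589, 44.05), G = S − 5.5·n = (17.18, 41.09). Then cos ∠GFC = FG·FC / (|FG||FC|), giving 13.98°.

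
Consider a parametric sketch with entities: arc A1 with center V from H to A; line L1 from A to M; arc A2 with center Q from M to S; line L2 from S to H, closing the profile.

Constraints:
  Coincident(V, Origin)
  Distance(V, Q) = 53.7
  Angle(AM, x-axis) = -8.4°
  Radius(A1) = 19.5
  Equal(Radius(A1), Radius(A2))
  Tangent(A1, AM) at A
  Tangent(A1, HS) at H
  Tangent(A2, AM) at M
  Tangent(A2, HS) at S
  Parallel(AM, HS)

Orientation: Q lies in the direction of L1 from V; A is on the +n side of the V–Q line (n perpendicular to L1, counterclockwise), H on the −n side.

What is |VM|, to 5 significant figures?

57.131

The slot axis is L1's direction at -8.4°, so u = (cos -8.4°, sin -8.4°) = (0.98927, -0.14608) and n = (−sin -8.4°, cos -8.4°) = (0.14608, 0.98927). V is at the origin and Q lies 53.7 along u from V, so Q = 53.7·u = (53.124, -7.8447). Tangency of A1 to both parallel lines with radius 19.5 puts A and H at V ± 19.5·n: A = (2.8486, 19.291), H = (-2.8486, -19.291). Equal radii place M and S the same way about Q: M = Q + 19.5·n = (55.973, 11.446), S = Q − 19.5·n = (50.275, -27.135). Then |VM| = |M − V| = 57.131.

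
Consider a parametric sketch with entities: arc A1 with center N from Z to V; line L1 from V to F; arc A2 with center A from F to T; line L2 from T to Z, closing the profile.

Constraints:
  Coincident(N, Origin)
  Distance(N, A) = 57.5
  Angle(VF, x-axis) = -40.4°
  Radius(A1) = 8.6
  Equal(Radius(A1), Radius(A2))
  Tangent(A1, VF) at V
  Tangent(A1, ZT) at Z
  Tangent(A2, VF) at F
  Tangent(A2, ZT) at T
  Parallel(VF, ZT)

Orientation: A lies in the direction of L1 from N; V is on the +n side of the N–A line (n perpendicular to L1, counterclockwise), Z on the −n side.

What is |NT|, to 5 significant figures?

58.140

The slot axis is L1's direction at -40.4°, so u = (cos -40.4°, sin -40.4°) = (0.76154, -0.64812) and n = (−sin -40.4°, cos -40.4°) = (0.64812, 0.76154). N is at the origin and A lies 57.5 along u from N, so A = 57.5·u = (43.788, -37.267). Tangency of A1 to both parallel lines with radius 8.6 puts V and Z at N ± 8.6·n: V = (5.5738, 6.5492), Z = (-5.5738, -6.5492). Equal radii place F and T the same way about A: F = A + 8.6·n = (49.362, -30.718), T = A − 8.6·n = (38.215, -43.816). Then |NT| = |T − N| = 58.140.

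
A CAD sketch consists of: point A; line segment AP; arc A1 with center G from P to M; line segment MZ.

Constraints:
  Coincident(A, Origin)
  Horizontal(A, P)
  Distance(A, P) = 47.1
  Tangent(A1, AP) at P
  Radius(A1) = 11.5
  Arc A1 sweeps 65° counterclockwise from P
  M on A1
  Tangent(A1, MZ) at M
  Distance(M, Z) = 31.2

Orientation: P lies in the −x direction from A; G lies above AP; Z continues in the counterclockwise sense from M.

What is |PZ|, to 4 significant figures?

42.15

On A1, P sits at bearing -90° from G; a 65° counterclockwise sweep puts M at bearing -25°, so M = G + 11.5·(cos -25°, sin -25°) = (-36.68, 6.640). The tangent condition forces GM to be normal to MZ, so MZ runs along (−sin -25°, cos -25°); with |MZ| = 31.2, Z = (-23.49, 34.92). Then |PZ| = |Z − P| = 42.15.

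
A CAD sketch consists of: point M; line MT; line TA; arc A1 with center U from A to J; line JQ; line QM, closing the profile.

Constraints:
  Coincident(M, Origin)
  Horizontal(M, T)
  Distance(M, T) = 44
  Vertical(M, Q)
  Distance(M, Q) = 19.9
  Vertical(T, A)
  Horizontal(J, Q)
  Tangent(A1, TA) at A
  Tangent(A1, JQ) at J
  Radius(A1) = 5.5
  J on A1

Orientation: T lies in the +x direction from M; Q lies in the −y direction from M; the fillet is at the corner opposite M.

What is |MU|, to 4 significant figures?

41.10

M is at the origin; M and T share the same y with |MT| = 44.0 and T on the +x side, so T = (44.00, 0.000). M and Q share the same x with |MQ| = 19.9 and Q on the −y side, so Q = (0.000, -19.90). The virtual corner opposite M is at (44.00, -19.90). Tangency of A1 to TA means the radius UA is perpendicular to TA and A1 meets JQ tangentially, so UJ is at right angles to JQ, with radius 5.5, so the center U sits 5.5 in from both sides at U = (38.50, -14.40). Then |MU| = |U − M| = 41.10.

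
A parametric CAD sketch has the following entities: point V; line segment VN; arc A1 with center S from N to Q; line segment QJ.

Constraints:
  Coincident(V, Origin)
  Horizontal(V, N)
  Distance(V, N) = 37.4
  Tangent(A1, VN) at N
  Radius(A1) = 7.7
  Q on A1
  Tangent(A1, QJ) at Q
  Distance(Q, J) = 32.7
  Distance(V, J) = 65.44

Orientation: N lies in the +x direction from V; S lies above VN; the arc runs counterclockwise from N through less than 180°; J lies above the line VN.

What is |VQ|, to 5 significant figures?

45.122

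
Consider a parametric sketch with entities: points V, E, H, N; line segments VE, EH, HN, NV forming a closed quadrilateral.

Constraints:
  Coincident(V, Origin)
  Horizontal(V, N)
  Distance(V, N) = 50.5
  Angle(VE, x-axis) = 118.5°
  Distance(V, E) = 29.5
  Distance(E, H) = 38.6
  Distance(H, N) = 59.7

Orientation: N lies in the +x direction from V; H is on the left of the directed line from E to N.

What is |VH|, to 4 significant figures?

51.97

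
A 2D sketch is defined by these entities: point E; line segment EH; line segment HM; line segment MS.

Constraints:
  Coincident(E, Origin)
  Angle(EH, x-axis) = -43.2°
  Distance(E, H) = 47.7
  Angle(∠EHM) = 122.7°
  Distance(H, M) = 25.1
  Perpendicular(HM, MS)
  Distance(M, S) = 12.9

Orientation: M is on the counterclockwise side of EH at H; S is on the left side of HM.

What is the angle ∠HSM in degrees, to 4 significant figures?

62.80°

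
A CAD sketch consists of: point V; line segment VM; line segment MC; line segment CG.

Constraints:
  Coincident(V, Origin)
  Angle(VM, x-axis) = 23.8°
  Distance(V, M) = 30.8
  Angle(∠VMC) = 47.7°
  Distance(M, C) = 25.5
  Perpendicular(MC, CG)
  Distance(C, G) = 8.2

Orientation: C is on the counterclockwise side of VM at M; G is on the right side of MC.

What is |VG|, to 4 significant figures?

31.35

V is at the origin; VM runs at 23.8° with length 30.8, so M = 30.8·(cos 23.8°, sin 23.8°) = (28.18, 12.43). ∠VMC = 47.7°, so MC runs at 23.8° + (180° − 47.7°) = 156.1° from the x-axis; with |MC| = 25.5, C = M + 25.5·(cos 156.1°, sin 156.1°) = (4.867, 22.76). The perpendicularity gives CG at right angles to MC; with |CG| = 8.2 on the right of MC, G = C + 8.2·(0.4051, 0.9143) = (8.189, 30.26). Then |VG| = |G − V| = 31.35.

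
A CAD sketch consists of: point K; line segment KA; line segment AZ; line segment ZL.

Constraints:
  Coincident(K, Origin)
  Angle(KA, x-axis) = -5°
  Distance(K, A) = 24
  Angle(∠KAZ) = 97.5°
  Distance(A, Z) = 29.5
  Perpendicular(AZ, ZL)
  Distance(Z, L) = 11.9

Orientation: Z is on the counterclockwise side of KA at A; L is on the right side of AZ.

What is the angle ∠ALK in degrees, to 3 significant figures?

25.6°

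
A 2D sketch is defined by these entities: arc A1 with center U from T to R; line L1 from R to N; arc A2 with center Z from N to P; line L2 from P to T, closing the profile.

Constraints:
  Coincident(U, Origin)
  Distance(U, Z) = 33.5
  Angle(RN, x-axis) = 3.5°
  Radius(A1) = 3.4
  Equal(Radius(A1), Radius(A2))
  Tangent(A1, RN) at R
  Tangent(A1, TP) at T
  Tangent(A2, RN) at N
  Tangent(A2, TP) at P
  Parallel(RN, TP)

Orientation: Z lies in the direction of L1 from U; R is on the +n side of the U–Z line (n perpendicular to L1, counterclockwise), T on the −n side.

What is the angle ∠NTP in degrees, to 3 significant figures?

11.5°

Tangency of A1 to both parallel lines with radius 3.4 puts R and T at U ± 3.4·n: R = (-0.208, 3.39), T = (0.208, -3.39). Equal radii place N and P the same way about Z: N = Z + 3.4·n = (33.2, 5.44), P = Z − 3.4·n = (33.6, -1.35). Then cos ∠NTP = TN·TP / (|TN||TP|), giving 11.5°.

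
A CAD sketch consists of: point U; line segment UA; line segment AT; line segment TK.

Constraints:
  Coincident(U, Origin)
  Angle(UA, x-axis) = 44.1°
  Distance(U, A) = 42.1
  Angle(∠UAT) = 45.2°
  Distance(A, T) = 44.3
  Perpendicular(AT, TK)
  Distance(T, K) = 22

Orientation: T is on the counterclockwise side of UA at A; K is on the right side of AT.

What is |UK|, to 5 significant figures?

53.898

U is at the origin; UA runs at 44.1° with length 42.1, so A = 42.1·(cos 44.1°, sin 44.1°) = (30.233, 29.298). ∠UAT = 45.2°, so AT runs at 44.1° + (180° − 45.2°) = 178.90° from the x-axis; with |AT| = 44.3, T = A + 44.3·(cos 178.90°, sin 178.90°) = (-14.059, 30.148). AT is perpendicular to TK; with |TK| = 22.0 on the right of AT, K = T + 22.0·(0.019197, 0.99982) = (-13.636, 52.144). Then |UK| = |K − U| = 53.898.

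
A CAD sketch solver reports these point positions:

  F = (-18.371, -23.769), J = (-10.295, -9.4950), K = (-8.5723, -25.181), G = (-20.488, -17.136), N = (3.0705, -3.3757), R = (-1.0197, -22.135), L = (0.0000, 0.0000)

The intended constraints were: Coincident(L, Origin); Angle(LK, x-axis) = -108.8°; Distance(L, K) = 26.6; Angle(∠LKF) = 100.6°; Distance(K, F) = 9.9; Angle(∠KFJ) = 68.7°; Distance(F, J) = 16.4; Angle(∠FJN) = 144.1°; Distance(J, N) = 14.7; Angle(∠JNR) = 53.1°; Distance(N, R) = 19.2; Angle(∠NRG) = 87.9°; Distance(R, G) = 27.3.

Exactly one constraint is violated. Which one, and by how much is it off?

Distance(R, G) = 27.3 — off by 7.20.

L = (0.00, 0.00) ✓; LK at -108.8° ✓; |LK| = 26.60 ✓; ∠LKF = 100.6° ✓; |KF| = 9.900 ✓; ∠KFJ = 68.70° ✓; |FJ| = 16.40 ✓; ∠FJN = 144.1° ✓; |JN| = 14.70 ✓; ∠JNR = 53.10° ✓; |NR| = 19.20 ✓; ∠NRG = 87.90° ✓; |RG| = 20.10 ✗.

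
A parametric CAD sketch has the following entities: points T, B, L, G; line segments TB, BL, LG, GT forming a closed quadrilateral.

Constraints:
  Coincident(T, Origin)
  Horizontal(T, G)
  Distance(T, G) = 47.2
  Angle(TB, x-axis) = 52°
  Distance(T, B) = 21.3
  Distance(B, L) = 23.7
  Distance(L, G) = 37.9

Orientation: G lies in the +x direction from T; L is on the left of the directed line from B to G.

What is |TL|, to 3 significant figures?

44.9

Checks: |BL| = 23.70 ✓; |LG| = 37.90 ✓.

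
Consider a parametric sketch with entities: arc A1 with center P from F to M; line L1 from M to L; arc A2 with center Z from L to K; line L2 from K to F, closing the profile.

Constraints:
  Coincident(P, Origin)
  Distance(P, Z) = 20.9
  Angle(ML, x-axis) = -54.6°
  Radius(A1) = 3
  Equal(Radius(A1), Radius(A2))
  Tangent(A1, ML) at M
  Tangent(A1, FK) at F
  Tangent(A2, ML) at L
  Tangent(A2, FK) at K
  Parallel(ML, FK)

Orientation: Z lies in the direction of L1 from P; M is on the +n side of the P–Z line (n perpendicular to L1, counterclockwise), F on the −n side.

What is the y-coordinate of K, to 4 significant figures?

-18.77

Tangency of A1 to both parallel lines with radius 3.0 puts M and F at P ± 3.0·n: M = (2.445, 1.738), F = (-2.445, -1.738). Equal radii place L and K the same way about Z: L = Z + 3.0·n = (14.55, -15.30), K = Z − 3.0·n = (9.662, -18.77). So K.y = -18.77.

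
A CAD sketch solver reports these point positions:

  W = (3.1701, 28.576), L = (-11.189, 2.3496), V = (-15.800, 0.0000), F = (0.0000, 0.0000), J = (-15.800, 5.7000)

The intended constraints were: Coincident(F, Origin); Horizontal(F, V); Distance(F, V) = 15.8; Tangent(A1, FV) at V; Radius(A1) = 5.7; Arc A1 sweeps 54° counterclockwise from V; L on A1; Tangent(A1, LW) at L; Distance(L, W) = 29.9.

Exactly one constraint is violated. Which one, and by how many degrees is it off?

Tangent(A1, LW) at L — off by 7.30°.

F = (0.00, 0.00) ✓; F.y = 0.00, V.y = 0.00 ✓; |FV| = 15.80 ✓; ∠(JV, VF) = 90.00° ✓; |JV| = 5.700 ✓; bearing(J→L) − bearing(J→V) = 54.00° ✓; |JL| = 5.700 ✓; ∠(JL, LW) = 82.70° ✗; |LW| = 29.90 ✓.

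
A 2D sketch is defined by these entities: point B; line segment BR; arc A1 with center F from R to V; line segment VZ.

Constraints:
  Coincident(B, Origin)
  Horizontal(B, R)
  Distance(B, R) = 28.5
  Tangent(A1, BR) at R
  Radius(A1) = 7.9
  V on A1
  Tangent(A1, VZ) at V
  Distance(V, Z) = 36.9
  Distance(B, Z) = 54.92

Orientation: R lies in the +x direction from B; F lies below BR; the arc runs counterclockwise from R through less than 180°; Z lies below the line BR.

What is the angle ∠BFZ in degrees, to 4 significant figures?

108.8°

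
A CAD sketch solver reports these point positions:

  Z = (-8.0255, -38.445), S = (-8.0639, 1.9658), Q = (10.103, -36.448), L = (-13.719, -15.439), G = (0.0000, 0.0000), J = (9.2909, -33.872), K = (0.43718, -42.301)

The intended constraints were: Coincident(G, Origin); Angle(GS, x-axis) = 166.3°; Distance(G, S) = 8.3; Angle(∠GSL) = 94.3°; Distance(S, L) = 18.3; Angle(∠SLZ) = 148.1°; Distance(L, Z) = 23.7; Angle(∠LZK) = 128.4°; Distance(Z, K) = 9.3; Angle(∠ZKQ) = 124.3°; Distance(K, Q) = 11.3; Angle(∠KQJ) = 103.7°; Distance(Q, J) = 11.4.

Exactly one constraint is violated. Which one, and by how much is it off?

Distance(Q, J) = 11.4 — off by 8.70.

G = (0.00, 0.00) ✓; GS at 166.3° ✓; |GS| = 8.300 ✓; ∠GSL = 94.30° ✓; |SL| = 18.30 ✓; ∠SLZ = 148.1° ✓; |LZ| = 23.70 ✓; ∠LZK = 128.4° ✓; |ZK| = 9.300 ✓; ∠ZKQ = 124.3° ✓; |KQ| = 11.30 ✓; ∠KQJ = 103.7° ✓; |QJ| = 2.701 ✗.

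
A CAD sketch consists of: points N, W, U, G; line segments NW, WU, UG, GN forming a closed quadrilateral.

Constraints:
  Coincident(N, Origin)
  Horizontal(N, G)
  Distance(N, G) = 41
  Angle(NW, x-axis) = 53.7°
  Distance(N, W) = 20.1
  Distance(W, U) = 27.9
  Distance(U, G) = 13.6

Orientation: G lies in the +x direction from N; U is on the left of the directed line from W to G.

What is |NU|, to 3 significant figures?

41.9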